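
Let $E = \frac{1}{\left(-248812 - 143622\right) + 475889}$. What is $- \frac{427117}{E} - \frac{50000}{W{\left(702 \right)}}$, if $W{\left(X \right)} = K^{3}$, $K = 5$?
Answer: $-35645049635$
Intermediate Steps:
$W{\left(X \right)} = 125$ ($W{\left(X \right)} = 5^{3} = 125$)
$E = \frac{1}{83455}$ ($E = \frac{1}{\left(-248812 - 143622\right) + 475889} = \frac{1}{-392434 + 475889} = \frac{1}{83455} \approx 1.1983 \cdot 10^{-5}$)
$- \frac{427117}{E} - \frac{50000}{W{\left(702 \right)}} = - 427117 \frac{1}{\frac{1}{83455}} - \frac{50000}{125} = \left(-427117\right) 83455 - 400 = -35645049235 - 400 = -35645049635$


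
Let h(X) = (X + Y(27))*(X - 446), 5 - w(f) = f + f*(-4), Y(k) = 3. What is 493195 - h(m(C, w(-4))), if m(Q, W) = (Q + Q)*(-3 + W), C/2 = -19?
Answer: 253613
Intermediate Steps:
w(f) = 5 + 3*f (w(f) = 5 - (f + f*(-4)) = 5 - (f - 4*f) = 5 - (-3)*f = 5 + 3*f)
C = -38 (C = 2*(-19) = -38)
m(Q, W) = 2*Q*(-3 + W) (m(Q, W) = (2*Q)*(-3 + W) = 2*Q*(-3 + W))
h(X) = (-446 + X)*(3 + X) (h(X) = (X + 3)*(X - 446) = (3 + X)*(-446 + X) = (-446 + X)*(3 + X))
493195 - h(m(C, w(-4))) = 493195 - (-1338 + (2*(-38)*(-3 + (5 + 3*(-4))))² - 886*(-38)*(-3 + (5 + 3*(-4)))) = 493195 - (-1338 + (2*(-38)*(-3 + (5 - 12)))² - 886*(-38)*(-3 + (5 - 12))) = 493195 - (-1338 + (2*(-38)*(-3 - 7))² - 886*(-38)*(-3 - 7)) = 493195 - (-1338 + (2*(-38)*(-10))² - 886*(-38)*(-10)) = 493195 - (-1338 + 760² - 443*760) = 493195 - (-1338 + 577600 - 336680) = 493195 - 1*239582 = 493195 - 239582 = 253613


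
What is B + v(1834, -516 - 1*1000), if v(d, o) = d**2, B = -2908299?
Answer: 455257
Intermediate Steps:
B + v(1834, -516 - 1*1000) = -2908299 + 1834**2 = -2908299 + 3363556 = 455257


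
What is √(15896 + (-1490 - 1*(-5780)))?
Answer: √20186 ≈ 142.08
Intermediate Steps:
√(15896 + (-1490 - 1*(-5780))) = √(15896 + (-1490 + 5780)) = √(15896 + 4290) = √20186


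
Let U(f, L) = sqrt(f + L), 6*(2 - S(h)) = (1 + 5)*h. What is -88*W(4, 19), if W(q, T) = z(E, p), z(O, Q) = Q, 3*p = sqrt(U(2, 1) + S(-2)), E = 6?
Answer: -88*sqrt(4 + sqrt(3))/3 ≈ -70.229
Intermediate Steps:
S(h) = 2 - h (S(h) = 2 - (1 + 5)*h/6 = 2 - h)
U(f, L) = sqrt(L + f)
p = sqrt(4 + sqrt(3))/3 (p = sqrt(sqrt(1 + 2) + (2 - 1*(-2)))/3 = sqrt(sqrt(3) + (2 + 2))/3 = sqrt(sqrt(3) + 4)/3 = sqrt(4 + sqrt(3))/3 ≈ 0.79806)
W(q, T) = sqrt(4 + sqrt(3))/3
-88*W(4, 19) = -88*sqrt(4 + sqrt(3))/3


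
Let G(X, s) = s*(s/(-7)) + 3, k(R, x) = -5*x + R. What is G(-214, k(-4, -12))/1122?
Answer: -445/1122 ≈ -0.39661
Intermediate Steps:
k(R, x) = R - 5*x
G(X, s) = 3 - s²/7 (G(X, s) = s*(s*(-⅐)) + 3 = s*(-s/7) + 3 = -s²/7 + 3 = 3 - s²/7)
G(-214, k(-4, -12))/1122 = (3 - (-4 - 5*(-12))²/7)/1122 = (3 - (-4 + 60)²/7)*(1/1122) = (3 - ⅐*56²)*(1/1122) = (3 - ⅐*3136)*(1/1122) = (3 - 448)*(1/1122) = -445*1/1122 = -445/1122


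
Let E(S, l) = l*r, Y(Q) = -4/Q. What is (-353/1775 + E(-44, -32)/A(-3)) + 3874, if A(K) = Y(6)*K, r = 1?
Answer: 6847597/1775 ≈ 3857.8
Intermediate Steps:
A(K) = -2*K/3 (A(K) = (-4/6)*K = (-4*⅙)*K = -2*K/3)
E(S, l) = l (E(S, l) = l*1 = l)
(-353/1775 + E(-44, -32)/A(-3)) + 3874 = (-353/1775 - 32/((-⅔*(-3)))) + 3874 = (-353*1/1775 - 32/2) + 3874 = (-353/1775 - 32*½) + 3874 = (-353/1775 - 16) + 3874 = -28753/1775 + 3874 = 6847597/1775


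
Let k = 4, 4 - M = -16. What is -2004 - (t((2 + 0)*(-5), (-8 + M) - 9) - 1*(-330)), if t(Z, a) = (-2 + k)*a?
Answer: -2340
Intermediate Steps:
M = 20 (M = 4 - 1*(-16) = 4 + 16 = 20)
t(Z, a) = 2*a (t(Z, a) = (-2 + 4)*a = 2*a)
-2004 - (t((2 + 0)*(-5), (-8 + M) - 9) - 1*(-330)) = -2004 - (2*((-8 + 20) - 9) - 1*(-330)) = -2004 - (2*(12 - 9) + 330) = -2004 - (2*3 + 330) = -2004 - (6 + 330) = -2004 - 1*336 = -2004 - 336 = -2340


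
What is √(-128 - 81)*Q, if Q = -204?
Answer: -204*I*√209 ≈ -2949.2*I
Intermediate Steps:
√(-128 - 81)*Q = √(-128 - 81)*(-204) = √(-209)*(-204) = (I*√209)*(-204) = -204*I*√209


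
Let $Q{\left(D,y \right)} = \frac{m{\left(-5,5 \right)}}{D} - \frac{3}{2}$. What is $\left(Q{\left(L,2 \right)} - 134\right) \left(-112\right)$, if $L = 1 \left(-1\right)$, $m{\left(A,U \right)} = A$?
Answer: $14616$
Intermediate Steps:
$L = -1$
$Q{\left(D,y \right)} = - \frac{3}{2} - \frac{5}{D}$ ($Q{\left(D,y \right)} = - \frac{5}{D} - \frac{3}{2} = - \frac{3}{2} - \frac{5}{D}$)
$\left(Q{\left(L,2 \right)} - 134\right) \left(-112\right) = \left(\left(- \frac{3}{2} - \frac{5}{-1}\right) - 134\right) \left(-112\right) = \left(\left(- \frac{3}{2} - -5\right) - 134\right) \left(-112\right) = \left(\left(- \frac{3}{2} + 5\right) - 134\right) \left(-112\right) = \left(\frac{7}{2} - 134\right) \left(-112\right) = \left(- \frac{261}{2}\right) \left(-112\right) = 14616$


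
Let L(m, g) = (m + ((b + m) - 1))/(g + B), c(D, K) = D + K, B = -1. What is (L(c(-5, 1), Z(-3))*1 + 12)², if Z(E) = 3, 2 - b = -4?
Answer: 441/4 ≈ 110.25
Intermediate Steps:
b = 6 (b = 2 - 1*(-4) = 2 + 4 = 6)
L(m, g) = (5 + 2*m)/(-1 + g) (L(m, g) = (m + ((6 + m) - 1))/(g - 1) = (m + (5 + m))/(-1 + g) = (5 + 2*m)/(-1 + g))
(L(c(-5, 1), Z(-3))*1 + 12)² = (((5 + 2*(-5 + 1))/(-1 + 3))*1 + 12)² = (((5 + 2*(-4))/2)*1 + 12)² = (((5 - 8)/2)*1 + 12)² = (((½)*(-3))*1 + 12)² = (-3/2*1 + 12)² = (-3/2 + 12)² = (21/2)² = 441/4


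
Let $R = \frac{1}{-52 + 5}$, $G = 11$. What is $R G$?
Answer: $- \frac{11}{47} \approx -0.23404$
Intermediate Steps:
$R = - \frac{1}{47}$ ($R = \frac{1}{-47} = - \frac{1}{47} \approx -0.021277$)
$R G = \left(- \frac{1}{47}\right) 11 = - \frac{11}{47}$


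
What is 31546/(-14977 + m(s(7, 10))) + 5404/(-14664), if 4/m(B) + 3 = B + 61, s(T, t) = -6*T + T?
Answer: -3125270545/1262816022 ≈ -2.4748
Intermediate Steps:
s(T, t) = -5*T
m(B) = 4/(58 + B) (m(B) = 4/(-3 + (B + 61)) = 4/(-3 + (61 + B)) = 4/(58 + B))
31546/(-14977 + m(s(7, 10))) + 5404/(-14664) = 31546/(-14977 + 4/(58 - 5*7)) + 5404/(-14664) = 31546/(-14977 + 4/(58 - 35)) + 5404*(-1/14664) = 31546/(-14977 + 4/23) - 1351/3666 = 31546/(-344467/23) - 1351/3666 = 31546*(-23/344467) - 1351/3666 = -725558/344467 - 1351/3666 = -3125270545/1262816022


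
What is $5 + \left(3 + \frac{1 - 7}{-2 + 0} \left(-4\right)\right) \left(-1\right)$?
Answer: $14$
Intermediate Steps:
$5 + \left(3 + \frac{1 - 7}{-2 + 0} \left(-4\right)\right) \left(-1\right) = 5 + \left(3 + \frac{1 - 7}{-2} \left(-4\right)\right) \left(-1\right) = 5 + \left(3 + \left(1 - 7\right) \left(- \frac{1}{2}\right) \left(-4\right)\right) \left(-1\right) = 5 + \left(3 + \left(-6\right) \left(- \frac{1}{2}\right) \left(-4\right)\right) \left(-1\right) = 5 + \left(3 + 3 \left(-4\right)\right) \left(-1\right) = 5 + \left(3 - 12\right) \left(-1\right) = 5 - -9 = 5 + 9 = 14$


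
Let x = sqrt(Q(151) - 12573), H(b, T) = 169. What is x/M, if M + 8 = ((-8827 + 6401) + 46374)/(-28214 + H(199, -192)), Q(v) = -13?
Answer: -28045*I*sqrt(12586)/268308 ≈ -11.726*I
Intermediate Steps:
x = I*sqrt(12586) (x = sqrt(-13 - 12573) = sqrt(-12586) = I*sqrt(12586) ≈ 112.19*I)
M = -268308/28045 (M = -8 + ((-8827 + 6401) + 46374)/(-28214 + 169) = -8 + (-2426 + 46374)/(-28045) = -8 + 43948*(-1/28045) = -8 - 43948/28045 = -268308/28045 ≈ -9.5670)
x/M = (I*sqrt(12586))/(-268308/28045) = (I*sqrt(12586))*(-28045/268308) = -28045*I*sqrt(12586)/268308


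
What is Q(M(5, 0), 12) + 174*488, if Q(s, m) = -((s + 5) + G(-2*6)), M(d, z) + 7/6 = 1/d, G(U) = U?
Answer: 2547599/30 ≈ 84920.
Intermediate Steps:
M(d, z) = -7/6 + 1/d
Q(s, m) = 7 - s (Q(s, m) = -((s + 5) - 2*6) = -((5 + s) - 12) = -(-7 + s) = 7 - s)
Q(M(5, 0), 12) + 174*488 = (7 - (-7/6 + 1/5)) + 174*488 = (7 - (-7/6 + ⅕)) + 84912 = (7 - 1*(-29/30)) + 84912 = (7 + 29/30) + 84912 = 239/30 + 84912 = 2547599/30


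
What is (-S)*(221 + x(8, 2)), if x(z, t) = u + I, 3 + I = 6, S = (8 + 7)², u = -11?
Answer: -47925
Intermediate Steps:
S = 225 (S = 15² = 225)
I = 3 (I = -3 + 6 = 3)
x(z, t) = -8 (x(z, t) = -11 + 3 = -8)
(-S)*(221 + x(8, 2)) = (-1*225)*(221 - 8) = -225*213 = -47925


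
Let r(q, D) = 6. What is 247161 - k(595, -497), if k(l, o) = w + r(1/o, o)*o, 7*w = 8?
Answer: 1750993/7 ≈ 2.5014e+5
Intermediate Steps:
w = 8/7 (w = (⅐)*8 = 8/7 ≈ 1.1429)
k(l, o) = 8/7 + 6*o
247161 - k(595, -497) = 247161 - (8/7 + 6*(-497)) = 247161 - (8/7 - 2982) = 247161 - 1*(-20866/7) = 247161 + 20866/7 = 1750993/7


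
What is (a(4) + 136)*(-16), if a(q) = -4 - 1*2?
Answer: -2080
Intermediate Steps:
a(q) = -6 (a(q) = -4 - 2 = -6)
(a(4) + 136)*(-16) = (-6 + 136)*(-16) = 130*(-16) = -2080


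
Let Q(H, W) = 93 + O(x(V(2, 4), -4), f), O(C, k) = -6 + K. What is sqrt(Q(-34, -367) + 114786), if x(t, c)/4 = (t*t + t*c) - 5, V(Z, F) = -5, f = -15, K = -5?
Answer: 94*sqrt(13) ≈ 338.92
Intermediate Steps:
x(t, c) = -20 + 4*t**2 + 4*c*t (x(t, c) = 4*((t*t + t*c) - 5) = 4*((t**2 + c*t) - 5) = 4*(-5 + t**2 + c*t) = -20 + 4*t**2 + 4*c*t)
O(C, k) = -11 (O(C, k) = -6 - 5 = -11)
Q(H, W) = 82 (Q(H, W) = 93 - 11 = 82)
sqrt(Q(-34, -367) + 114786) = sqrt(82 + 114786) = sqrt(114868) = 94*sqrt(13)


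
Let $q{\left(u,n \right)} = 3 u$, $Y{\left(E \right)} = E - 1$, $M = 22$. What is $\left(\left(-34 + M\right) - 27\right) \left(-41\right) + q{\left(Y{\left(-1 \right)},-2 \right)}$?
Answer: $1593$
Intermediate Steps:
$Y{\left(E \right)} = -1 + E$
$\left(\left(-34 + M\right) - 27\right) \left(-41\right) + q{\left(Y{\left(-1 \right)},-2 \right)} = \left(\left(-34 + 22\right) - 27\right) \left(-41\right) + 3 \left(-1 - 1\right) = \left(-12 - 27\right) \left(-41\right) + 3 \left(-2\right) = \left(-39\right) \left(-41\right) - 6 = 1599 - 6 = 1593$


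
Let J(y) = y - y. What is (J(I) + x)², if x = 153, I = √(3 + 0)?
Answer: 23409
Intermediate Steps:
I = √3 ≈ 1.7320
J(y) = 0
(J(I) + x)² = (0 + 153)² = 153² = 23409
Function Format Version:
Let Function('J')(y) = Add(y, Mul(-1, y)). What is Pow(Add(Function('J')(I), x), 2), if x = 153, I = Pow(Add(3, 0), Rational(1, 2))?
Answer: 23409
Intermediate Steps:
I = Pow(3, Rational(1, 2)) ≈ 1.7320
Function('J')(y) = 0
Pow(Add(Function('J')(I), x), 2) = Pow(Add(0, 153), 2) = Pow(153, 2) = 23409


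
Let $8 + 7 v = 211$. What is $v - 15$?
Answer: $14$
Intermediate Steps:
$v = 29$ ($v = - \frac{8}{7} + \frac{1}{7} \cdot 211 = - \frac{8}{7} + \frac{211}{7} = 29$)
$v - 15 = 29 - 15 = 14$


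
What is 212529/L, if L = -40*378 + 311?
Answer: -212529/14809 ≈ -14.351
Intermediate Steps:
L = -14809 (L = -15120 + 311 = -14809)
212529/L = 212529/(-14809) = 212529*(-1/14809) = -212529/14809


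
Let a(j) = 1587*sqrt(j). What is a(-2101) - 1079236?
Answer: -1079236 + 1587*I*sqrt(2101) ≈ -1.0792e+6 + 72743.0*I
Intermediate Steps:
a(-2101) - 1079236 = 1587*sqrt(-2101) - 1079236 = 1587*(I*sqrt(2101)) - 1079236 = 1587*I*sqrt(2101) - 1079236 = -1079236 + 1587*I*sqrt(2101)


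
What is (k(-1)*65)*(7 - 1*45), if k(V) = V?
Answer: 2470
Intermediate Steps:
(k(-1)*65)*(7 - 1*45) = (-1*65)*(7 - 1*45) = -65*(7 - 45) = -65*(-38) = 2470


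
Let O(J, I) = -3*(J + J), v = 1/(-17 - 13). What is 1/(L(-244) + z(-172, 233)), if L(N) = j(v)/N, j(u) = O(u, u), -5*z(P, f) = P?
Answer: 1220/41967 ≈ 0.029070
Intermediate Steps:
z(P, f) = -P/5
v = -1/30 (v = 1/(-30) = -1/30 ≈ -0.033333)
O(J, I) = -6*J
j(u) = -6*u
L(N) = 1/(5*N) (L(N) = (-6*(-1/30))/N = 1/(5*N))
1/(L(-244) + z(-172, 233)) = 1/((1/5)/(-244) - 1/5*(-172)) = 1/((1/5)*(-1/244) + 172/5) = 1/(-1/1220 + 172/5) = 1/(41967/1220) = 1220/41967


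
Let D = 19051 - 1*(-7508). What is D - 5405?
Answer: 21154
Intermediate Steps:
D = 26559 (D = 19051 + 7508 = 26559)
D - 5405 = 26559 - 5405 = 21154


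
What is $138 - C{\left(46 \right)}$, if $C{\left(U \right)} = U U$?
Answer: $-1978$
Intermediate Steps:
$C{\left(U \right)} = U^{2}$
$138 - C{\left(46 \right)} = 138 - 46^{2} = 138 - 2116 = -1978$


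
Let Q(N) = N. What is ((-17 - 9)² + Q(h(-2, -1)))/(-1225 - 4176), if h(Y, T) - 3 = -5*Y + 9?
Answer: -698/5401 ≈ -0.12924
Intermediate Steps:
h(Y, T) = 12 - 5*Y (h(Y, T) = 3 + (-5*Y + 9) = 3 + (9 - 5*Y) = 12 - 5*Y)
((-17 - 9)² + Q(h(-2, -1)))/(-1225 - 4176) = ((-17 - 9)² + (12 - 5*(-2)))/(-1225 - 4176) = ((-26)² + (12 + 10))/(-5401) = (676 + 22)*(-1/5401) = 698*(-1/5401) = -698/5401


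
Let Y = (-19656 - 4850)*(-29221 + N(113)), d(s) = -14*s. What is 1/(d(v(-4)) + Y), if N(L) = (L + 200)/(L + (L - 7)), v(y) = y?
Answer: 219/156816013780 ≈ 1.3965e-9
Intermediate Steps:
N(L) = (200 + L)/(-7 + 2*L) (N(L) = (200 + L)/(L + (-7 + L)) = (200 + L)/(-7 + 2*L))
Y = 156816001516/219 (Y = (-19656 - 4850)*(-29221 + (200 + 113)/(-7 + 2*113)) = -24506*(-29221 + 313/(-7 + 226)) = -24506*(-29221 + 313/219) = -24506*(-6399086/219) = 156816001516/219 ≈ 7.1605e+8)
1/(d(v(-4)) + Y) = 1/(-14*(-4) + 156816001516/219) = 1/(56 + 156816001516/219) = 1/(156816013780/219) = 219/156816013780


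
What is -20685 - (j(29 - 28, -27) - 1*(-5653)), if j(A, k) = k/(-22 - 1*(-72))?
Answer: -1316873/50 ≈ -26337.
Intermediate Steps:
j(A, k) = k/50 (j(A, k) = k/(-22 + 72) = k/50)
-20685 - (j(29 - 28, -27) - 1*(-5653)) = -20685 - ((1/50)*(-27) - 1*(-5653)) = -20685 - (-27/50 + 5653) = -20685 - 1*282623/50 = -20685 - 282623/50 = -1316873/50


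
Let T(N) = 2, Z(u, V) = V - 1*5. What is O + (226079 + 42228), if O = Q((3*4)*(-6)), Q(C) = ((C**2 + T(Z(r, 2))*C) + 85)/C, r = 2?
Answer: 19312979/72 ≈ 2.6824e+5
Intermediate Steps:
Z(u, V) = -5 + V (Z(u, V) = V - 5 = -5 + V)
Q(C) = (85 + C**2 + 2*C)/C (Q(C) = ((C**2 + 2*C) + 85)/C = (85 + C**2 + 2*C)/C)
O = -5125/72 (O = 2 + (3*4)*(-6) + 85/(((3*4)*(-6))) = 2 + 12*(-6) + 85/((12*(-6))) = 2 - 72 + 85/(-72) = 2 - 72 + 85*(-1/72) = 2 - 72 - 85/72 = -5125/72 ≈ -71.181)
O + (226079 + 42228) = -5125/72 + (226079 + 42228) = -5125/72 + 268307 = 19312979/72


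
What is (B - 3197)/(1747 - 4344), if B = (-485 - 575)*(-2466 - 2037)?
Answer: -4769983/2597 ≈ -1836.7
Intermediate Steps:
B = 4773180 (B = -1060*(-4503) = 4773180)
(B - 3197)/(1747 - 4344) = (4773180 - 3197)/(1747 - 4344) = 4769983/(-2597) = 4769983*(-1/2597) = -4769983/2597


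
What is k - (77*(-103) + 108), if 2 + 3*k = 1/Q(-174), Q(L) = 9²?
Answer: 1900828/243 ≈ 7822.3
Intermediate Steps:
Q(L) = 81
k = -161/243 (k = -⅔ + (⅓)/81 = -⅔ + (⅓)*(1/81) = -⅔ + 1/243 = -161/243 ≈ -0.66255)
k - (77*(-103) + 108) = -161/243 - (77*(-103) + 108) = -161/243 - (-7931 + 108) = -161/243 - 1*(-7823) = -161/243 + 7823 = 1900828/243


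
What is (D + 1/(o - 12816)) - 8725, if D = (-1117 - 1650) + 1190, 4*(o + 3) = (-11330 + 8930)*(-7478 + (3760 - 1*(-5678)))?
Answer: -12247213339/1188819 ≈ -10302.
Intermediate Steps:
o = -1176003 (o = -3 + ((-11330 + 8930)*(-7478 + (3760 - 1*(-5678))))/4 = -3 + (-2400*(-7478 + (3760 + 5678)))/4 = -3 + (-2400*(-7478 + 9438))/4 = -3 + (-2400*1960)/4 = -3 + (¼)*(-4704000) = -3 - 1176000 = -1176003)
D = -1577 (D = -2767 + 1190 = -1577)
(D + 1/(o - 12816)) - 8725 = (-1577 + 1/(-1176003 - 12816)) - 8725 = (-1577 + 1/(-1188819)) - 8725 = (-1577 - 1/1188819) - 8725 = -1874767564/1188819 - 8725 = -12247213339/1188819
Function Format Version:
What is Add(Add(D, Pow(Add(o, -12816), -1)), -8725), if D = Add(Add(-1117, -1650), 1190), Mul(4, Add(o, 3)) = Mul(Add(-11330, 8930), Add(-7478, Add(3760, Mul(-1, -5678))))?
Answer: Rational(-12247213339, 1188819) ≈ -10302.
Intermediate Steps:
o = -1176003 (o = Add(-3, Mul(Rational(1, 4), Mul(Add(-11330, 8930), Add(-7478, Add(3760, Mul(-1, -5678)))))) = Add(-3, Mul(Rational(1, 4), Mul(-2400, Add(-7478, Add(3760, 5678))))) = Add(-3, Mul(Rational(1, 4), Mul(-2400, Add(-7478, 9438)))) = Add(-3, Mul(Rational(1, 4), Mul(-2400, 1960))) = Add(-3, Mul(Rational(1, 4), -4704000)) = Add(-3, -1176000) = -1176003)
D = -1577 (D = Add(-2767, 1190) = -1577)
Add(Add(D, Pow(Add(o, -12816), -1)), -8725) = Add(Add(-1577, Pow(Add(-1176003, -12816), -1)), -8725) = Add(Add(-1577, Pow(-1188819, -1)), -8725) = Add(Add(-1577, Rational(-1, 1188819)), -8725) = Add(Rational(-1874767564, 1188819), -8725) = Rational(-12247213339, 1188819)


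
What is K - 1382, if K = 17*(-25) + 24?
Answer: -1783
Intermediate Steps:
K = -401 (K = -425 + 24 = -401)
K - 1382 = -401 - 1382 = -1783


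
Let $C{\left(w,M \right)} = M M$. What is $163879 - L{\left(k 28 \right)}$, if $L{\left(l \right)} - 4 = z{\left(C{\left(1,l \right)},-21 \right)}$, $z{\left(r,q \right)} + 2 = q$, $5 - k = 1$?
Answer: $163898$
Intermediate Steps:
$k = 4$ ($k = 5 - 1 = 4$)
$C{\left(w,M \right)} = M^{2}$
$z{\left(r,q \right)} = -2 + q$
$L{\left(l \right)} = -19$ ($L{\left(l \right)} = 4 - 23 = -19$)
$163879 - L{\left(k 28 \right)} = 163879 - -19 = 163879 + 19 = 163898$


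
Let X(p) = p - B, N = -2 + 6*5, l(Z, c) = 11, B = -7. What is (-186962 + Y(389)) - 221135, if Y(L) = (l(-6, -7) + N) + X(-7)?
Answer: -408058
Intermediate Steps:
N = 28 (N = -2 + 30 = 28)
X(p) = 7 + p (X(p) = p - 1*(-7) = p + 7 = 7 + p)
Y(L) = 39 (Y(L) = (11 + 28) + (7 - 7) = 39 + 0 = 39)
(-186962 + Y(389)) - 221135 = (-186962 + 39) - 221135 = -186923 - 221135 = -408058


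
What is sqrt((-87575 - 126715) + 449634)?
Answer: 4*sqrt(14709) ≈ 485.12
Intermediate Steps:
sqrt((-87575 - 126715) + 449634) = sqrt(-214290 + 449634) = sqrt(235344) = 4*sqrt(14709)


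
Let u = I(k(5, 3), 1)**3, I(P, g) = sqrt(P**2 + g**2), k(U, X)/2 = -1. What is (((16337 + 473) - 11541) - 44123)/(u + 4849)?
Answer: -94201523/11756338 + 97135*sqrt(5)/11756338 ≈ -7.9944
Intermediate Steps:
k(U, X) = -2 (k(U, X) = 2*(-1) = -2)
u = 5*sqrt(5) (u = (sqrt((-2)**2 + 1**2))**3 = (sqrt(4 + 1))**3 = (sqrt(5))**3 = 5*sqrt(5) ≈ 11.180)
(((16337 + 473) - 11541) - 44123)/(u + 4849) = (((16337 + 473) - 11541) - 44123)/(5*sqrt(5) + 4849) = ((16810 - 11541) - 44123)/(4849 + 5*sqrt(5)) = (5269 - 44123)/(4849 + 5*sqrt(5)) = -38854/(4849 + 5*sqrt(5))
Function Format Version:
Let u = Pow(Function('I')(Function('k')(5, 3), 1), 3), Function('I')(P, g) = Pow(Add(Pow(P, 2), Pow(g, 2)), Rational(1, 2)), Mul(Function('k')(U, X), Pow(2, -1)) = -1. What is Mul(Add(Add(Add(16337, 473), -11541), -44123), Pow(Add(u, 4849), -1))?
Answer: Add(Rational(-94201523, 11756338), Mul(Rational(97135, 11756338), Pow(5, Rational(1, 2)))) ≈ -7.9944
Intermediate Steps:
Function('k')(U, X) = -2 (Function('k')(U, X) = Mul(2, -1) = -2)
u = Mul(5, Pow(5, Rational(1, 2))) (u = Pow(Pow(Add(Pow(-2, 2), Pow(1, 2)), Rational(1, 2)), 3) = Pow(Pow(Add(4, 1), Rational(1, 2)), 3) = Pow(Pow(5, Rational(1, 2)), 3) = Mul(5, Pow(5, Rational(1, 2))) ≈ 11.180)
Mul(Add(Add(Add(16337, 473), -11541), -44123), Pow(Add(u, 4849), -1)) = Mul(Add(Add(Add(16337, 473), -11541), -44123), Pow(Add(Mul(5, Pow(5, Rational(1, 2))), 4849), -1)) = Mul(Add(Add(16810, -11541), -44123), Pow(Add(4849, Mul(5, Pow(5, Rational(1, 2)))), -1)) = Mul(Add(5269, -44123), Pow(Add(4849, Mul(5, Pow(5, Rational(1, 2)))), -1)) = Mul(-38854, Pow(Add(4849, Mul(5, Pow(5, Rational(1, 2)))), -1))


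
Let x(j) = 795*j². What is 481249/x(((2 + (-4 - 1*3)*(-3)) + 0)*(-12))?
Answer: 481249/60559920 ≈ 0.0079467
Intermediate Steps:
481249/x(((2 + (-4 - 1*3)*(-3)) + 0)*(-12)) = 481249/((795*(((2 + (-4 - 1*3)*(-3)) + 0)*(-12))²)) = 481249/((795*(((2 + (-4 - 3)*(-3)) + 0)*(-12))²)) = 481249/((795*(((2 - 7*(-3)) + 0)*(-12))²)) = 481249/((795*(((2 + 21) + 0)*(-12))²)) = 481249/((795*((23 + 0)*(-12))²)) = 481249/((795*(23*(-12))²)) = 481249/((795*(-276)²)) = 481249/((795*76176)) = 481249/60559920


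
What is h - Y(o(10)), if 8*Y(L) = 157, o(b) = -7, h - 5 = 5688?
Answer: 45387/8 ≈ 5673.4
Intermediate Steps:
h = 5693 (h = 5 + 5688 = 5693)
Y(L) = 157/8 (Y(L) = (⅛)*157 = 157/8)
h - Y(o(10)) = 5693 - 1*157/8 = 5693 - 157/8 = 45387/8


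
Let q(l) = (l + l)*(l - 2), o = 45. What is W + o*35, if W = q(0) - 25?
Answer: 1550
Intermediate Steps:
q(l) = 2*l*(-2 + l) (q(l) = (2*l)*(-2 + l) = 2*l*(-2 + l))
W = -25 (W = 2*0*(-2 + 0) - 25 = 2*0*(-2) - 25 = 0 - 25 = -25)
W + o*35 = -25 + 45*35 = -25 + 1575 = 1550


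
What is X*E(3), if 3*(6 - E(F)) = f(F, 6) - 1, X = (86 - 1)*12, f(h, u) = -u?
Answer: 8500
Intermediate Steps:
X = 1020 (X = 85*12 = 1020)
E(F) = 25/3 (E(F) = 6 - (-1*6 - 1)/3 = 6 - (-6 - 1)/3 = 6 - ⅓*(-7) = 6 + 7/3 = 25/3)
X*E(3) = 1020*(25/3) = 8500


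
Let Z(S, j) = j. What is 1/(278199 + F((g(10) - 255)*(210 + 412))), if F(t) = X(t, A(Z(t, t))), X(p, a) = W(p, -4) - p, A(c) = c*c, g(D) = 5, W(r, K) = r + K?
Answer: 1/278195 ≈ 3.5946e-6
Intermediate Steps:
W(r, K) = K + r
A(c) = c²
X(p, a) = -4 (X(p, a) = (-4 + p) - p = -4)
F(t) = -4
1/(278199 + F((g(10) - 255)*(210 + 412))) = 1/(278199 - 4) = 1/278195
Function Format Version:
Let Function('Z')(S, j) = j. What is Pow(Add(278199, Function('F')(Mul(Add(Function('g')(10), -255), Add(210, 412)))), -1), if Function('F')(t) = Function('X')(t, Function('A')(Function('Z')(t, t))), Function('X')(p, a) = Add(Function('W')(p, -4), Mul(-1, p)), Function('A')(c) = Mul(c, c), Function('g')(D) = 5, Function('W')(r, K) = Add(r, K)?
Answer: Rational(1, 278195) ≈ 3.5946e-6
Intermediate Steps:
Function('W')(r, K) = Add(K, r)
Function('A')(c) = Pow(c, 2)
Function('X')(p, a) = -4 (Function('X')(p, a) = Add(Add(-4, p), Mul(-1, p)) = -4)
Function('F')(t) = -4
Pow(Add(278199, Function('F')(Mul(Add(Function('g')(10), -255), Add(210, 412)))), -1) = Pow(Add(278199, -4), -1) = Pow(278195, -1) = Rational(1, 278195)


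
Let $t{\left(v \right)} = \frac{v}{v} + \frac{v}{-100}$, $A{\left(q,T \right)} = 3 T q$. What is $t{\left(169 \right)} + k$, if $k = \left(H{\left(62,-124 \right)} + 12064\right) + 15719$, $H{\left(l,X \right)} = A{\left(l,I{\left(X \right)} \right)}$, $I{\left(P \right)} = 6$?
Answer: $\frac{2889831}{100} \approx 28898.0$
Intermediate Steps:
$A{\left(q,T \right)} = 3 T q$
$H{\left(l,X \right)} = 18 l$ ($H{\left(l,X \right)} = 3 \cdot 6 l = 18 l$)
$t{\left(v \right)} = 1 - \frac{v}{100}$ ($t{\left(v \right)} = 1 + v \left(- \frac{1}{100}\right) = 1 - \frac{v}{100}$)
$k = 28899$ ($k = \left(18 \cdot 62 + 12064\right) + 15719 = \left(1116 + 12064\right) + 15719 = 13180 + 15719 = 28899$)
$t{\left(169 \right)} + k = \left(1 - \frac{169}{100}\right) + 28899 = - \frac{69}{100} + 28899 = \frac{2889831}{100}$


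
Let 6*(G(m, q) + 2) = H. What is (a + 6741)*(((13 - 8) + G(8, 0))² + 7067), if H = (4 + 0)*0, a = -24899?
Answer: -128486008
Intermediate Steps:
H = 0 (H = 4*0 = 0)
G(m, q) = -2 (G(m, q) = -2 + (⅙)*0 = -2 + 0 = -2)
(a + 6741)*(((13 - 8) + G(8, 0))² + 7067) = (-24899 + 6741)*(((13 - 8) - 2)² + 7067) = -18158*((5 - 2)² + 7067) = -18158*(3² + 7067) = -18158*(9 + 7067) = -18158*7076 = -128486008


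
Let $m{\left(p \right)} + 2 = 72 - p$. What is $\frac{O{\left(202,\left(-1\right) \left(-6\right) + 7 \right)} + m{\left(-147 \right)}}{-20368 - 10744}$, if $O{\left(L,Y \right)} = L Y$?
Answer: $- \frac{2843}{31112} \approx -0.09138$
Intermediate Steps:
$m{\left(p \right)} = 70 - p$ ($m{\left(p \right)} = -2 - \left(-72 + p\right) = 70 - p$)
$\frac{O{\left(202,\left(-1\right) \left(-6\right) + 7 \right)} + m{\left(-147 \right)}}{-20368 - 10744} = \frac{202 \left(\left(-1\right) \left(-6\right) + 7\right) + \left(70 - -147\right)}{-20368 - 10744} = \frac{202 \left(6 + 7\right) + \left(70 + 147\right)}{-31112} = \left(202 \cdot 13 + 217\right) \left(- \frac{1}{31112}\right) = \left(2626 + 217\right) \left(- \frac{1}{31112}\right) = 2843 \left(- \frac{1}{31112}\right) = - \frac{2843}{31112}$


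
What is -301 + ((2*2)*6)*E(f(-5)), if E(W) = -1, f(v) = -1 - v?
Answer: -325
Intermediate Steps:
-301 + ((2*2)*6)*E(f(-5)) = -301 + ((2*2)*6)*(-1) = -301 + (4*6)*(-1) = -301 + 24*(-1) = -301 - 24 = -325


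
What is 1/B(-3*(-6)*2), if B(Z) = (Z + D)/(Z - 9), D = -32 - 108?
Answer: -27/104 ≈ -0.25962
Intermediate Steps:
D = -140
B(Z) = (-140 + Z)/(-9 + Z) (B(Z) = (Z - 140)/(Z - 9) = (-140 + Z)/(-9 + Z))
1/B(-3*(-6)*2) = 1/((-140 - 3*(-6)*2)/(-9 - 3*(-6)*2)) = 1/((-140 + 18*2)/(-9 + 18*2)) = 1/((-140 + 36)/(-9 + 36)) = 1/(-104/27) = -27/104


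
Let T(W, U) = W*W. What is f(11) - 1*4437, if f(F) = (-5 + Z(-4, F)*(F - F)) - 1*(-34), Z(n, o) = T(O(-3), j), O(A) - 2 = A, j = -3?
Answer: -4408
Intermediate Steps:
O(A) = 2 + A
T(W, U) = W**2
Z(n, o) = 1 (Z(n, o) = (2 - 3)**2 = (-1)**2 = 1)
f(F) = 29 (f(F) = (-5 + 1*(F - F)) - 1*(-34) = (-5 + 1*0) + 34 = (-5 + 0) + 34 = -5 + 34 = 29)
f(11) - 1*4437 = 29 - 1*4437 = 29 - 4437 = -4408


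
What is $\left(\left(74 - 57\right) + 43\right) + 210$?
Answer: $270$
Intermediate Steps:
$\left(\left(74 - 57\right) + 43\right) + 210 = \left(17 + 43\right) + 210 = 60 + 210 = 270$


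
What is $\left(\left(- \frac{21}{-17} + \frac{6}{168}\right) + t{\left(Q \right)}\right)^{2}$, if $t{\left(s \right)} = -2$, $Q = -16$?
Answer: $\frac{120409}{226576} \approx 0.53143$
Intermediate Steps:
$\left(\left(- \frac{21}{-17} + \frac{6}{168}\right) + t{\left(Q \right)}\right)^{2} = \left(\left(- \frac{21}{-17} + \frac{6}{168}\right) - 2\right)^{2} = \left(\left(\left(-21\right) \left(- \frac{1}{17}\right) + 6 \cdot \frac{1}{168}\right) - 2\right)^{2} = \left(\left(\frac{21}{17} + \frac{1}{28}\right) - 2\right)^{2} = \left(\frac{605}{476} - 2\right)^{2} = \left(- \frac{347}{476}\right)^{2} = \frac{120409}{226576}$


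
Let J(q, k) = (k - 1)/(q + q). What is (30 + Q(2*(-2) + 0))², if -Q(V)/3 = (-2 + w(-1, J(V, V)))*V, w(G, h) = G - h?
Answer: 729/4 ≈ 182.25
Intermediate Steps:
J(q, k) = (-1 + k)/(2*q) (J(q, k) = (-1 + k)/((2*q)) = (-1 + k)*(1/(2*q)) = (-1 + k)/(2*q))
Q(V) = -3*V*(-3 - (-1 + V)/(2*V)) (Q(V) = -3*(-2 + (-1 - (-1 + V)/(2*V)))*V = -3*(-3 - (-1 + V)/(2*V))*V = -3*V*(-3 - (-1 + V)/(2*V)))
(30 + Q(2*(-2) + 0))² = (30 + (-3/2 + 21*(2*(-2) + 0)/2))² = (30 + (-3/2 + 21*(-4 + 0)/2))² = (30 + (-3/2 + (21/2)*(-4)))² = (30 + (-3/2 - 42))² = (30 - 87/2)² = (-27/2)² = 729/4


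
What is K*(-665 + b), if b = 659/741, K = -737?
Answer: 362682122/741 ≈ 4.8945e+5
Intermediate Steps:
b = 659/741 (b = 659*(1/741) = 659/741 ≈ 0.88934)
K*(-665 + b) = -737*(-665 + 659/741) = -737*(-492106/741) = 362682122/741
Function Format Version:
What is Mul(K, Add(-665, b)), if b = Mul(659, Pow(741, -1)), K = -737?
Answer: Rational(362682122, 741) ≈ 4.8945e+5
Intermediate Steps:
b = Rational(659, 741) (b = Mul(659, Rational(1, 741)) = Rational(659, 741) ≈ 0.88934)
Mul(K, Add(-665, b)) = Mul(-737, Add(-665, Rational(659, 741))) = Mul(-737, Rational(-492106, 741)) = Rational(362682122, 741)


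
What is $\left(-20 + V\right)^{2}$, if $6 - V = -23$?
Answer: $81$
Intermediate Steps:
$V = 29$ ($V = 6 - -23 = 6 + 23 = 29$)
$\left(-20 + V\right)^{2} = \left(-20 + 29\right)^{2} = 9^{2} = 81$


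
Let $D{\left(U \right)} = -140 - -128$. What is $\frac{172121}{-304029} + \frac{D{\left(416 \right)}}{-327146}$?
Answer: $- \frac{28152524159}{49730935617} \approx -0.5661$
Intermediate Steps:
$D{\left(U \right)} = -12$ ($D{\left(U \right)} = -140 + 128 = -12$)
$\frac{172121}{-304029} + \frac{D{\left(416 \right)}}{-327146} = \frac{172121}{-304029} - \frac{12}{-327146} = 172121 \left(- \frac{1}{304029}\right) - - \frac{6}{163573} = - \frac{172121}{304029} + \frac{6}{163573} = - \frac{28152524159}{49730935617}$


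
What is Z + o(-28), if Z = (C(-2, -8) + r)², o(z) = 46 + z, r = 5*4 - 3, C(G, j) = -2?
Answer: 243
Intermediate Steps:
r = 17 (r = 20 - 3 = 17)
Z = 225 (Z = (-2 + 17)² = 15² = 225)
Z + o(-28) = 225 + (46 - 28) = 225 + 18 = 243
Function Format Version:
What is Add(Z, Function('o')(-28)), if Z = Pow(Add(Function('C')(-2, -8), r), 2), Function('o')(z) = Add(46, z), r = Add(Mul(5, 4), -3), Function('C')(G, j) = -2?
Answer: 243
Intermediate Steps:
r = 17 (r = Add(20, -3) = 17)
Z = 225 (Z = Pow(Add(-2, 17), 2) = Pow(15, 2) = 225)
Add(Z, Function('o')(-28)) = Add(225, Add(46, -28)) = Add(225, 18) = 243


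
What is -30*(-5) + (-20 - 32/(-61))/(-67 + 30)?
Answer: 339738/2257 ≈ 150.53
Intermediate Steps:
-30*(-5) + (-20 - 32/(-61))/(-67 + 30) = 150 + (-20 - 32*(-1/61))/(-37) = 150 + (-20 + 32/61)*(-1/37) = 150 - 1188/61*(-1/37) = 150 + 1188/2257 = 339738/2257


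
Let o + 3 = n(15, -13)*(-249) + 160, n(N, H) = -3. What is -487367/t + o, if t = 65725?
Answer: 58928033/65725 ≈ 896.58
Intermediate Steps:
o = 904 (o = -3 + (-3*(-249) + 160) = -3 + (747 + 160) = -3 + 907 = 904)
-487367/t + o = -487367/65725 + 904 = 58928033/65725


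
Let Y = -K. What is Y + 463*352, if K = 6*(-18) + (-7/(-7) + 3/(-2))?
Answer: 326169/2 ≈ 1.6308e+5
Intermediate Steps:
K = -217/2 (K = -108 + (-7*(-⅐) + 3*(-½)) = -108 + (1 - 3/2) = -108 - ½ = -217/2 ≈ -108.50)
Y = 217/2 (Y = -1*(-217/2) = 217/2 ≈ 108.50)
Y + 463*352 = 217/2 + 463*352 = 217/2 + 162976 = 326169/2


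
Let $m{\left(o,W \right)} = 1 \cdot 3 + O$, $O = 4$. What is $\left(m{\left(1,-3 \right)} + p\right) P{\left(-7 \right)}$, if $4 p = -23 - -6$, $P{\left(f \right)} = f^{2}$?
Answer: $\frac{539}{4} \approx 134.75$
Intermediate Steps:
$m{\left(o,W \right)} = 7$ ($m{\left(o,W \right)} = 1 \cdot 3 + 4 = 3 + 4 = 7$)
$p = - \frac{17}{4}$ ($p = \frac{-23 - -6}{4} = \frac{-23 + 6}{4} = \frac{1}{4} \left(-17\right) = - \frac{17}{4} \approx -4.25$)
$\left(m{\left(1,-3 \right)} + p\right) P{\left(-7 \right)} = \left(7 - \frac{17}{4}\right) \left(-7\right)^{2} = \frac{11}{4} \cdot 49 = \frac{539}{4}$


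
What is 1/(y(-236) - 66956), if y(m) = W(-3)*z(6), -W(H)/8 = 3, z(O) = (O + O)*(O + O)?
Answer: -1/70412 ≈ -1.4202e-5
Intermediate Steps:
z(O) = 4*O² (z(O) = (2*O)*(2*O) = 4*O²)
W(H) = -24 (W(H) = -8*3 = -24)
y(m) = -3456 (y(m) = -96*6² = -96*36 = -24*144 = -3456)
1/(y(-236) - 66956) = 1/(-3456 - 66956) = 1/(-70412) = -1/70412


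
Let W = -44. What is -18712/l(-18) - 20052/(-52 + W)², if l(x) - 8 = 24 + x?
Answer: -2399035/1792 ≈ -1338.7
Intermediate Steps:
l(x) = 32 + x (l(x) = 8 + (24 + x) = 32 + x)
-18712/l(-18) - 20052/(-52 + W)² = -18712/(32 - 18) - 20052/(-52 - 44)² = -18712/14 - 20052/((-96)²) = -18712*1/14 - 20052/9216 = -9356/7 - 20052*1/9216 = -9356/7 - 557/256 = -2399035/1792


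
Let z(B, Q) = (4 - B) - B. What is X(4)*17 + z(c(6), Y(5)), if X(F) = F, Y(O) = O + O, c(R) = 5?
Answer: 62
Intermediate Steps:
Y(O) = 2*O
z(B, Q) = 4 - 2*B
X(4)*17 + z(c(6), Y(5)) = 4*17 + (4 - 2*5) = 68 + (4 - 10) = 68 - 6 = 62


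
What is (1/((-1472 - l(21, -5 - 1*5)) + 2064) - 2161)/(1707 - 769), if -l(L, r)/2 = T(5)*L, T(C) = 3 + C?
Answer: -2005407/870464 ≈ -2.3038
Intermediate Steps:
l(L, r) = -16*L (l(L, r) = -2*(3 + 5)*L = -16*L)
(1/((-1472 - l(21, -5 - 1*5)) + 2064) - 2161)/(1707 - 769) = (1/((-1472 - (-16)*21) + 2064) - 2161)/(1707 - 769) = (1/((-1472 - 1*(-336)) + 2064) - 2161)/938 = (1/((-1472 + 336) + 2064) - 2161)*(1/938) = (1/(-1136 + 2064) - 2161)*(1/938) = (1/928 - 2161)*(1/938) = -2005407/928*1/938 = -2005407/870464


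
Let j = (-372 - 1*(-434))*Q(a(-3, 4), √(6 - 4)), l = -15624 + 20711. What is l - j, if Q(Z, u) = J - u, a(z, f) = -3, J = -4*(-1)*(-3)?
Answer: 5831 + 62*√2 ≈ 5918.7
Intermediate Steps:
J = -12 (J = 4*(-3) = -12)
Q(Z, u) = -12 - u
l = 5087
j = -744 - 62*√2 (j = (-372 - 1*(-434))*(-12 - √(6 - 4)) = (-372 + 434)*(-12 - √2) = 62*(-12 - √2) = -744 - 62*√2 ≈ -831.68)
l - j = 5087 - (-744 - 62*√2) = 5087 + (744 + 62*√2) = 5831 + 62*√2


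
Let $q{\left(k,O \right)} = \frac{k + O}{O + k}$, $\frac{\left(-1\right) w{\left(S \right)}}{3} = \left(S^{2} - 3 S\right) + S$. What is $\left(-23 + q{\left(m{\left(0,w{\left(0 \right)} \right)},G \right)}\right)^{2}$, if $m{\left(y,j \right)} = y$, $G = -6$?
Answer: $484$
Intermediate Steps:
$w{\left(S \right)} = - 3 S^{2} + 6 S$ ($w{\left(S \right)} = - 3 \left(\left(S^{2} - 3 S\right) + S\right) = - 3 \left(S^{2} - 2 S\right) = - 3 S^{2} + 6 S$)
$q{\left(k,O \right)} = 1$ ($q{\left(k,O \right)} = \frac{O + k}{O + k} = 1$)
$\left(-23 + q{\left(m{\left(0,w{\left(0 \right)} \right)},G \right)}\right)^{2} = \left(-23 + 1\right)^{2} = \left(-22\right)^{2} = 484$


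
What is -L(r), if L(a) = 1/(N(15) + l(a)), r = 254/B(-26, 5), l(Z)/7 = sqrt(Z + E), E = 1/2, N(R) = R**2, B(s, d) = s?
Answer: -5850/1328059 + 7*I*sqrt(6266)/1328059 ≈ -0.0044049 + 0.00041723*I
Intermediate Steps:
E = 1/2 ≈ 0.50000
l(Z) = 7*sqrt(1/2 + Z) (l(Z) = 7*sqrt(Z + 1/2) = 7*sqrt(1/2 + Z))
r = -127/13 (r = 254/(-26) = 254*(-1/26) = -127/13 ≈ -9.7692)
L(a) = 1/(225 + 7*sqrt(2 + 4*a)/2) (L(a) = 1/(15**2 + 7*sqrt(2 + 4*a)/2) = 1/(225 + 7*sqrt(2 + 4*a)/2))
-L(r) = -2/(450 + 7*sqrt(2)*sqrt(1 + 2*(-127/13))) = -2/(450 + 7*sqrt(2)*sqrt(1 - 254/13)) = -2/(450 + 7*sqrt(2)*sqrt(-241/13)) = -2/(450 + 7*sqrt(2)*(I*sqrt(3133)/13)) = -2/(450 + 7*I*sqrt(6266)/13)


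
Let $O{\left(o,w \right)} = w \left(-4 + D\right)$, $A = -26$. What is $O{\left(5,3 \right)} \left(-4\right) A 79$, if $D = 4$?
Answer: $0$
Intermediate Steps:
$O{\left(o,w \right)} = 0$ ($O{\left(o,w \right)} = w \left(-4 + 4\right) = w 0 = 0$)
$O{\left(5,3 \right)} \left(-4\right) A 79 = 0 \left(-4\right) \left(-26\right) 79 = 0 \left(-26\right) 79 = 0 \cdot 79 = 0$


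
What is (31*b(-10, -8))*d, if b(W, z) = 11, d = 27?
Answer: 9207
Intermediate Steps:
(31*b(-10, -8))*d = (31*11)*27 = 341*27 = 9207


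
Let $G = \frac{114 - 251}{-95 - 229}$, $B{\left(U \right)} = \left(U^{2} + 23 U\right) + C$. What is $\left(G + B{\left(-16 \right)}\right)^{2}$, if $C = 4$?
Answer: $\frac{1214871025}{104976} \approx 11573.0$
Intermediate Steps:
$B{\left(U \right)} = 4 + U^{2} + 23 U$ ($B{\left(U \right)} = \left(U^{2} + 23 U\right) + 4 = 4 + U^{2} + 23 U$)
$G = \frac{137}{324}$ ($G = - \frac{137}{-324} = \left(-137\right) \left(- \frac{1}{324}\right) = \frac{137}{324} \approx 0.42284$)
$\left(G + B{\left(-16 \right)}\right)^{2} = \left(\frac{137}{324} + \left(4 + \left(-16\right)^{2} + 23 \left(-16\right)\right)\right)^{2} = \left(\frac{137}{324} + \left(4 + 256 - 368\right)\right)^{2} = \left(\frac{137}{324} - 108\right)^{2} = \left(- \frac{34855}{324}\right)^{2} = \frac{1214871025}{104976}$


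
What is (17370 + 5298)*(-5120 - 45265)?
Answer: -1142127180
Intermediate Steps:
(17370 + 5298)*(-5120 - 45265) = 22668*(-50385) = -1142127180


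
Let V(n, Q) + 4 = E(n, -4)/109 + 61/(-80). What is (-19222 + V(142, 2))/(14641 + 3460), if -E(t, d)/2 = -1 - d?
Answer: -167657849/157840720 ≈ -1.0622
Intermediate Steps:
E(t, d) = 2 + 2*d (E(t, d) = -2*(-1 - d) = 2 + 2*d)
V(n, Q) = -42009/8720 (V(n, Q) = -4 + ((2 + 2*(-4))/109 + 61/(-80)) = -4 + ((2 - 8)*(1/109) + 61*(-1/80)) = -4 + (-6*1/109 - 61/80) = -4 + (-6/109 - 61/80) = -4 - 7129/8720 = -42009/8720)
(-19222 + V(142, 2))/(14641 + 3460) = (-19222 - 42009/8720)/(14641 + 3460) = -167657849/8720/18101 = -167657849/8720*1/18101 = -167657849/157840720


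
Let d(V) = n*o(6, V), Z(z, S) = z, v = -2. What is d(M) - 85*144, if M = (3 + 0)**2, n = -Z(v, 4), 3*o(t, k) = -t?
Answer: -12244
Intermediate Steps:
o(t, k) = -t/3 (o(t, k) = (-t)/3 = -t/3)
n = 2 (n = -1*(-2) = 2)
M = 9 (M = 3**2 = 9)
d(V) = -4 (d(V) = 2*(-1/3*6) = 2*(-2) = -4)
d(M) - 85*144 = -4 - 85*144 = -4 - 12240 = -12244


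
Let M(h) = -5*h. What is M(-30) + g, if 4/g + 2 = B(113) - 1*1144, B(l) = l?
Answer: 154946/1033 ≈ 150.00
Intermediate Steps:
g = -4/1033 (g = 4/(-2 + (113 - 1*1144)) = 4/(-2 + (113 - 1144)) = 4/(-2 - 1031) = 4/(-1033) = 4*(-1/1033) = -4/1033 ≈ -0.0038722)
M(-30) + g = -5*(-30) - 4/1033 = 150 - 4/1033 = 154946/1033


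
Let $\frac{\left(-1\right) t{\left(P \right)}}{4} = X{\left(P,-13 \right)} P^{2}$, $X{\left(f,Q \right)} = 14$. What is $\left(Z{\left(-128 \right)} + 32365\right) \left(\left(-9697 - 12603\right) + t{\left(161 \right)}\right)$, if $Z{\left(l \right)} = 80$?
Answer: $-47819906820$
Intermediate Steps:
$t{\left(P \right)} = - 56 P^{2}$ ($t{\left(P \right)} = - 4 \cdot 14 P^{2} = - 56 P^{2}$)
$\left(Z{\left(-128 \right)} + 32365\right) \left(\left(-9697 - 12603\right) + t{\left(161 \right)}\right) = \left(80 + 32365\right) \left(\left(-9697 - 12603\right) - 56 \cdot 161^{2}\right) = 32445 \left(\left(-9697 - 12603\right) - 1451576\right) = 32445 \left(-22300 - 1451576\right) = 32445 \left(-1473876\right) = -47819906820$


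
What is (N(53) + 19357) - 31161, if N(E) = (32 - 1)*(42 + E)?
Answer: -8859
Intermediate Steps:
N(E) = 1302 + 31*E (N(E) = 31*(42 + E) = 1302 + 31*E)
(N(53) + 19357) - 31161 = ((1302 + 31*53) + 19357) - 31161 = ((1302 + 1643) + 19357) - 31161 = (2945 + 19357) - 31161 = 22302 - 31161 = -8859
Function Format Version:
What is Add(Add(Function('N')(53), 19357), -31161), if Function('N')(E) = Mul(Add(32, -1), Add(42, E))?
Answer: -8859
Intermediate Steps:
Function('N')(E) = Add(1302, Mul(31, E)) (Function('N')(E) = Mul(31, Add(42, E)) = Add(1302, Mul(31, E)))
Add(Add(Function('N')(53), 19357), -31161) = Add(Add(Add(1302, Mul(31, 53)), 19357), -31161) = Add(Add(Add(1302, 1643), 19357), -31161) = Add(Add(2945, 19357), -31161) = Add(22302, -31161) = -8859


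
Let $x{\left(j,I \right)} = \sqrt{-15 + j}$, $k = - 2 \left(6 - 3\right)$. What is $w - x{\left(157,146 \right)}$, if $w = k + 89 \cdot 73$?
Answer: $6491 - \sqrt{142} \approx 6479.1$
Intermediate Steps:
$k = -6$ ($k = \left(-2\right) 3 = -6$)
$w = 6491$ ($w = -6 + 89 \cdot 73 = -6 + 6497 = 6491$)
$w - x{\left(157,146 \right)} = 6491 - \sqrt{-15 + 157} = 6491 - \sqrt{142}$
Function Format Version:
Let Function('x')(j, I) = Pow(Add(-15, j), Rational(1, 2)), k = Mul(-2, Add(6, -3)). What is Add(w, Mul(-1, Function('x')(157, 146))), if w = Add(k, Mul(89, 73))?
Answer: Add(6491, Mul(-1, Pow(142, Rational(1, 2)))) ≈ 6479.1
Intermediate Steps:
k = -6 (k = Mul(-2, 3) = -6)
w = 6491 (w = Add(-6, Mul(89, 73)) = Add(-6, 6497) = 6491)
Add(w, Mul(-1, Function('x')(157, 146))) = Add(6491, Mul(-1, Pow(Add(-15, 157), Rational(1, 2)))) = Add(6491, Mul(-1, Pow(142, Rational(1, 2))))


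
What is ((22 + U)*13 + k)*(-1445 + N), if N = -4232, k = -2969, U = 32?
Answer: 12869759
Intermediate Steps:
((22 + U)*13 + k)*(-1445 + N) = ((22 + 32)*13 - 2969)*(-1445 - 4232) = (54*13 - 2969)*(-5677) = (702 - 2969)*(-5677) = -2267*(-5677) = 12869759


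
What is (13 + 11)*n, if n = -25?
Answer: -600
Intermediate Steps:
(13 + 11)*n = (13 + 11)*(-25) = 24*(-25) = -600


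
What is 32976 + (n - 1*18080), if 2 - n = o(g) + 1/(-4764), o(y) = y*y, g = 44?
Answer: 61750969/4764 ≈ 12962.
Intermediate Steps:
o(y) = y²
n = -9213575/4764 (n = 2 - (44² + 1/(-4764)) = 2 - (1936 - 1/4764) = 2 - 1*9223103/4764 = 2 - 9223103/4764 = -9213575/4764 ≈ -1934.0)
32976 + (n - 1*18080) = 32976 + (-9213575/4764 - 1*18080) = 32976 + (-9213575/4764 - 18080) = 32976 - 95346695/4764 = 61750969/4764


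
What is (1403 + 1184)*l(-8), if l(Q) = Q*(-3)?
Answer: 62088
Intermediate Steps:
l(Q) = -3*Q
(1403 + 1184)*l(-8) = (1403 + 1184)*(-3*(-8)) = 2587*24 = 62088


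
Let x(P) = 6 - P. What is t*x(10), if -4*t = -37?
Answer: -37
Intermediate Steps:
t = 37/4 (t = -1/4*(-37) = 37/4 ≈ 9.2500)
t*x(10) = 37*(6 - 1*10)/4 = 37*(6 - 10)/4 = (37/4)*(-4) = -37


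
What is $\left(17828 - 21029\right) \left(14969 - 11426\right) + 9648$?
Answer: $-11331495$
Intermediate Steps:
$\left(17828 - 21029\right) \left(14969 - 11426\right) + 9648 = \left(-3201\right) 3543 + 9648 = -11341143 + 9648 = -11331495$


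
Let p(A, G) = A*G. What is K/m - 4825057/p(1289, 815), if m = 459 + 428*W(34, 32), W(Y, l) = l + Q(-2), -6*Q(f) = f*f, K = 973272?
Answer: 2866603104847/43711710815 ≈ 65.580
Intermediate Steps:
Q(f) = -f²/6 (Q(f) = -f*f/6 = -f²/6)
W(Y, l) = -⅔ + l (W(Y, l) = l - ⅙*(-2)² = l - ⅙*4 = l - ⅔ = -⅔ + l)
m = 41609/3 (m = 459 + 428*(-⅔ + 32) = 459 + 428*(94/3) = 459 + 40232/3 = 41609/3 ≈ 13870.)
K/m - 4825057/p(1289, 815) = 973272/(41609/3) - 4825057/(1289*815) = 973272*(3/41609) - 4825057/1050535 = 2919816/41609 - 4825057*1/1050535 = 2919816/41609 - 4825057/1050535 = 2866603104847/43711710815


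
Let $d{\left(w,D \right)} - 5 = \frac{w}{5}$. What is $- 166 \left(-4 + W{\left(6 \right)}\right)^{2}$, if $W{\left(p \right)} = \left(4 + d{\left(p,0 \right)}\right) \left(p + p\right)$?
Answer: $- \frac{58177024}{25} \approx -2.3271 \cdot 10^{6}$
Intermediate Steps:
$d{\left(w,D \right)} = 5 + \frac{w}{5}$
$W{\left(p \right)} = 2 p \left(9 + \frac{p}{5}\right)$ ($W{\left(p \right)} = \left(4 + \left(5 + \frac{p}{5}\right)\right) \left(p + p\right) = \left(9 + \frac{p}{5}\right) 2 p = 2 p \left(9 + \frac{p}{5}\right)$)
$- 166 \left(-4 + W{\left(6 \right)}\right)^{2} = - 166 \left(-4 + \frac{2}{5} \cdot 6 \left(45 + 6\right)\right)^{2} = - 166 \left(-4 + \frac{2}{5} \cdot 6 \cdot 51\right)^{2} = - 166 \left(-4 + \frac{612}{5}\right)^{2} = - 166 \left(\frac{592}{5}\right)^{2} = \left(-166\right) \frac{350464}{25} = - \frac{58177024}{25}$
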